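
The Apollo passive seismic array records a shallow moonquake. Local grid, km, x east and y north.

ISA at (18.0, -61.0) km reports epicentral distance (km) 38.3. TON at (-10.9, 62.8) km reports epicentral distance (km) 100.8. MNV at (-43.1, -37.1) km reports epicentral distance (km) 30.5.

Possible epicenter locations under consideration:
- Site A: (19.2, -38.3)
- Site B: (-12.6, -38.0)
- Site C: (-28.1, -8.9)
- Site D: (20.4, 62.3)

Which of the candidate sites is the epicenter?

For each candidate, compare |candidate − station| to the reported distance:
Site A: residuals ISA 15.6, TON 4.7, MNV 31.8 → max 31.8 km
Site B: residuals ISA 0.0, TON 0.0, MNV 0.0 → max 0.0 km
Site C: residuals ISA 31.3, TON 27.1, MNV 1.4 → max 31.3 km
Site D: residuals ISA 85.0, TON 69.5, MNV 87.5 → max 87.5 km
Only Site B has all residuals ≈ 0.

Site B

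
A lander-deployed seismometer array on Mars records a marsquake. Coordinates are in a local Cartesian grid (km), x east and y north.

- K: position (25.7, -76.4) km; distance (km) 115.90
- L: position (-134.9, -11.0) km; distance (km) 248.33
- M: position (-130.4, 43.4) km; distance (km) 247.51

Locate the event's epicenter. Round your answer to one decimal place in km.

(113.2, -0.4)

Circle about each station: (x − 25.7)² + (y + 76.4)² = 115.90²; (x + 134.9)² + (y + 11.0)² = 248.33²; (x + 130.4)² + (y − 43.4)² = 247.51².
Subtracting the K equation from the L and M equations removes the quadratic terms:
-321.2 x + 130.8 y = -36413.42
-312.2 x + 239.6 y = -35438.12
Solving the 2×2 system: x ≈ 113.2, y ≈ -0.4 km.
Check against K (with the unrounded x, y): √((x − 25.7)²+(y + 76.4)²) = 115.90 ≈ 115.90 km. ✓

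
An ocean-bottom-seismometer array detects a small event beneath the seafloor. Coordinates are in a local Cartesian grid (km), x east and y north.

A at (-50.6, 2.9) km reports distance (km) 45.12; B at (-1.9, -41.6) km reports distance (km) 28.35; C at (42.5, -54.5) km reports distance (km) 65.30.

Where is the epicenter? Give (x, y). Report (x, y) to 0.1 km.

(-8.8, -14.1)

Circle about each station: (x + 50.6)² + (y − 2.9)² = 45.12²; (x + 1.9)² + (y + 41.6)² = 28.35²; (x − 42.5)² + (y + 54.5)² = 65.30².
Subtracting the A equation from the B and C equations removes the quadratic terms:
97.4 x − 89.0 y = 397.49
186.2 x − 114.8 y = -20.55
Solving the 2×2 system: x ≈ -8.8, y ≈ -14.1 km.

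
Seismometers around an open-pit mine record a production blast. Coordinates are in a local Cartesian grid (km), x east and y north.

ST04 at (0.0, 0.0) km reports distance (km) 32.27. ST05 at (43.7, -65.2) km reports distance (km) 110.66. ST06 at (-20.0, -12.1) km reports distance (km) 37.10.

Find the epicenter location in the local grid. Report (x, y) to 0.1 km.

Circle about each station: x² + y² = 32.27²; (x − 43.7)² + (y + 65.2)² = 110.66²; (x + 20.0)² + (y + 12.1)² = 37.10².
Subtracting the ST04 equation from the ST05 and ST06 equations removes the quadratic terms:
87.4 x − 130.4 y = -5043.55
-40.0 x − 24.2 y = 211.35
Solving the 2×2 system: x ≈ -20.4, y ≈ 25.0 km.
Check against ST04 (with the unrounded x, y): √(x²+y²) = 32.27 ≈ 32.27 km. ✓

x ≈ -20.4 km, y ≈ 25.0 km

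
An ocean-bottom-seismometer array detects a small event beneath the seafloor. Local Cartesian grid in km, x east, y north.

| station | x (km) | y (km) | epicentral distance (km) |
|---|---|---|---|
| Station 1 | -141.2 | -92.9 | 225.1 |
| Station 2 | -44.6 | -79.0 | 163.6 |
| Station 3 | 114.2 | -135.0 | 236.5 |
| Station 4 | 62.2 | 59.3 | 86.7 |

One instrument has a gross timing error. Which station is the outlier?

Station 4

Solve using three stations at a time. Using Station 1, Station 2, Station 3 (subtract circle equations pairwise → linear system) gives (x, y) ≈ (7.5, 76.1).
Distances from that point to each station vs reported:
  Station 1: calculated 225.1 vs reported 225.1 → residual 0.0 km
  Station 2: calculated 163.6 vs reported 163.6 → residual 0.0 km
  Station 3: calculated 236.5 vs reported 236.5 → residual 0.0 km
  Station 4: calculated 57.2 vs reported 86.7 → residual 29.5 km
Station 1, Station 2, Station 3 are mutually consistent (residuals ≈ 0); Station 4 is off by 29.5 km.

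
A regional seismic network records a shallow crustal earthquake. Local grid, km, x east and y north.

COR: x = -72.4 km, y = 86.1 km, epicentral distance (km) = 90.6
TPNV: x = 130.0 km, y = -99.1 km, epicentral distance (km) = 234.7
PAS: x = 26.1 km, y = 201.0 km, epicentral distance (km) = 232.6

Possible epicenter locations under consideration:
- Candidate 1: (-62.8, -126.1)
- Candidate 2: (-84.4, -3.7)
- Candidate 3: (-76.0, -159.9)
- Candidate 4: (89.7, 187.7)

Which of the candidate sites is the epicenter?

For each candidate, compare |candidate − station| to the reported distance:
Candidate 1: residuals COR 121.8, TPNV 40.0, PAS 106.4 → max 121.8 km
Candidate 2: residuals COR 0.0, TPNV 0.0, PAS 0.0 → max 0.0 km
Candidate 3: residuals COR 155.4, TPNV 19.9, PAS 142.5 → max 155.4 km
Candidate 4: residuals COR 100.7, TPNV 54.9, PAS 167.6 → max 167.6 km
Only Candidate 2 has all residuals ≈ 0.

Candidate 2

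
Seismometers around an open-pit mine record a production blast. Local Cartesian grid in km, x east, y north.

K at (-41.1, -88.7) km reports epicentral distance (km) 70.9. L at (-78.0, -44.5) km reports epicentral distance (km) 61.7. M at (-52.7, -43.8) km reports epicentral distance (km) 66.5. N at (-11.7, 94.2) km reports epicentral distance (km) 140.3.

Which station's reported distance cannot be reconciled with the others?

L

Solve using three stations at a time. Using K, M, N (subtract circle equations pairwise → linear system) gives (x, y) ≈ (13.9, -43.8).
Distances from that point to each station vs reported:
  K: calculated 71.0 vs reported 70.9 → residual 0.1 km
  L: calculated 91.9 vs reported 61.7 → residual 30.2 km
  M: calculated 66.6 vs reported 66.5 → residual 0.1 km
  N: calculated 140.4 vs reported 140.3 → residual 0.1 km
K, M, N are mutually consistent (residuals ≈ 0); L is off by 30.2 km.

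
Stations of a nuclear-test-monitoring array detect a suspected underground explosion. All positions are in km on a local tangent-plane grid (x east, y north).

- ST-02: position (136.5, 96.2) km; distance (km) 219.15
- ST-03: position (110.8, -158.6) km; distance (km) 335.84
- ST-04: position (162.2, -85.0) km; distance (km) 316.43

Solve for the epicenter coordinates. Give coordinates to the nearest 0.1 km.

x ≈ -81.7 km, y ≈ 116.6 km

Circle about each station: (x − 136.5)² + (y − 96.2)² = 219.15²; (x − 110.8)² + (y + 158.6)² = 335.84²; (x − 162.2)² + (y + 85.0)² = 316.43².
Subtracting the ST-02 equation from the ST-03 and ST-04 equations removes the quadratic terms:
-51.4 x − 509.6 y = -55217.87
51.4 x − 362.4 y = -46454.07
Solving the 2×2 system: x ≈ -81.7, y ≈ 116.6 km.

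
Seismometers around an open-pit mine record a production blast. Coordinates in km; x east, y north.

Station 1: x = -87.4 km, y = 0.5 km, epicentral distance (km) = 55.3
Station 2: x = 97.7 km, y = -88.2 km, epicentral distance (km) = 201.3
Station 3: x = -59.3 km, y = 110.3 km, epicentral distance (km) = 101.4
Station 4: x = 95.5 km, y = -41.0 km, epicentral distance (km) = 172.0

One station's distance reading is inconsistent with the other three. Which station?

Station 3

Solve using three stations at a time. Using Station 1, Station 2, Station 4 (subtract circle equations pairwise → linear system) gives (x, y) ≈ (-53.8, 44.3).
Distances from that point to each station vs reported:
  Station 1: calculated 55.1 vs reported 55.3 → residual 0.2 km
  Station 2: calculated 201.3 vs reported 201.3 → residual 0.0 km
  Station 3: calculated 66.3 vs reported 101.4 → residual 35.1 km
  Station 4: calculated 172.0 vs reported 172.0 → residual 0.0 km
Station 1, Station 2, Station 4 are mutually consistent (residuals ≈ 0); Station 3 is off by 35.1 km.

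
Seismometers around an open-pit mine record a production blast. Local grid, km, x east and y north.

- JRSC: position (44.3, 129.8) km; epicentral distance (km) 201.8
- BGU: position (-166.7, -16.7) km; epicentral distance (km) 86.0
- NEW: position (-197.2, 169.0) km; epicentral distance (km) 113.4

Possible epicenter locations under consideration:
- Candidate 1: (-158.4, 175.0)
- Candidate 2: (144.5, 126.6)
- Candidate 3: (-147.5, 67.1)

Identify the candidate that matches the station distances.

Candidate 3

For each candidate, compare |candidate − station| to the reported distance:
Candidate 1: residuals JRSC 5.9, BGU 105.9, NEW 74.1 → max 105.9 km
Candidate 2: residuals JRSC 101.5, BGU 256.6, NEW 230.9 → max 256.6 km
Candidate 3: residuals JRSC 0.0, BGU 0.0, NEW 0.0 → max 0.0 km
Only Candidate 3 has all residuals ≈ 0.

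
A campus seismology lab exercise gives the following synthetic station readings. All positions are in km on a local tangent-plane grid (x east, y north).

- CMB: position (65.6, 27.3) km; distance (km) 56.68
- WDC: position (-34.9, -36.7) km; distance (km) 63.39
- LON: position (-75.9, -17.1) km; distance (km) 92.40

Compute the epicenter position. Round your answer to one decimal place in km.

x ≈ 14.2 km, y ≈ 3.4 km

Circle about each station: (x − 65.6)² + (y − 27.3)² = 56.68²; (x + 34.9)² + (y + 36.7)² = 63.39²; (x + 75.9)² + (y + 17.1)² = 92.40².
Subtracting pairs of circle equations eliminates x²+y² and gives linear equations (the radical axes):
-201.0 x − 128.0 y = -3289.42
-283.0 x − 88.8 y = -4320.57
Solving the 2×2 system: x ≈ 14.2, y ≈ 3.4 km.
Check against CMB (with the unrounded x, y): √((x − 65.6)²+(y − 27.3)²) = 56.68 ≈ 56.68 km. ✓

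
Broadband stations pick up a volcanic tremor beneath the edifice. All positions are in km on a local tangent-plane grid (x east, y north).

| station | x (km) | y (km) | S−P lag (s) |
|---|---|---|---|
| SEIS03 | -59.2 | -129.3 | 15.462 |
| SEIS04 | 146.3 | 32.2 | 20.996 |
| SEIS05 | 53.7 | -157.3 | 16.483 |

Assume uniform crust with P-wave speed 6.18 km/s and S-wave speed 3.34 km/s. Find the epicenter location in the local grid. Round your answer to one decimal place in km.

Distance from S−P lag: d = Δt · v_P v_S / (v_P − v_S) = Δt · (6.18·3.34)/(6.18−3.34) ≈ 7.2680·Δt.
So d_SEIS03 = 112.38, d_SEIS04 = 152.60, d_SEIS05 = 119.80 km.
Circle about each station: (x + 59.2)² + (y + 129.3)² = 112.38²; (x − 146.3)² + (y − 32.2)² = 152.60²; (x − 53.7)² + (y + 157.3)² = 119.80².
Subtracting the SEIS03 equation from the SEIS04 and SEIS05 equations removes the quadratic terms:
411.0 x + 323.0 y = -8440.10
225.8 x − 56.0 y = 5681.07
Solving the 2×2 system: x ≈ 14.2, y ≈ -44.2 km.

14.2 km east, -44.2 km north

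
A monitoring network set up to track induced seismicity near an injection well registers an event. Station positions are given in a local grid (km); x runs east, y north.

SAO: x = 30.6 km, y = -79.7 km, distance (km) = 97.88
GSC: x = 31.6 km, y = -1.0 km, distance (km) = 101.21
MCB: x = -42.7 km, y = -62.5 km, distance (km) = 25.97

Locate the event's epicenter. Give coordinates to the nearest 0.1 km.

(-60.3, -43.4)

Circle about each station: (x − 30.6)² + (y + 79.7)² = 97.88²; (x − 31.6)² + (y + 1.0)² = 101.21²; (x + 42.7)² + (y + 62.5)² = 25.97².
Subtracting pairs of circle equations eliminates x²+y² and gives linear equations (the radical axes):
2.0 x + 157.4 y = -6951.86
-146.6 x + 34.4 y = 7347.14
Solving the 2×2 system: x ≈ -60.3, y ≈ -43.4 km.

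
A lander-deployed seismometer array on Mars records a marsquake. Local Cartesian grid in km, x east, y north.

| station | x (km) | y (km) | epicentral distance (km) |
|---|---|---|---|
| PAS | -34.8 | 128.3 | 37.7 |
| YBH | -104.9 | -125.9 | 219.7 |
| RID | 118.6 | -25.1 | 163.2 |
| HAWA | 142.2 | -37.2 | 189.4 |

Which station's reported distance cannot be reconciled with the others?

Solve using three stations at a time. Using YBH, RID, HAWA (subtract circle equations pairwise → linear system) gives (x, y) ≈ (-11.8, 73.2).
Distances from that point to each station vs reported:
  PAS: calculated 59.7 vs reported 37.7 → residual 22.0 km
  YBH: calculated 219.8 vs reported 219.7 → residual 0.1 km
  RID: calculated 163.3 vs reported 163.2 → residual 0.1 km
  HAWA: calculated 189.5 vs reported 189.4 → residual 0.1 km
YBH, RID, HAWA are mutually consistent (residuals ≈ 0); PAS is off by 22.0 km.

PAS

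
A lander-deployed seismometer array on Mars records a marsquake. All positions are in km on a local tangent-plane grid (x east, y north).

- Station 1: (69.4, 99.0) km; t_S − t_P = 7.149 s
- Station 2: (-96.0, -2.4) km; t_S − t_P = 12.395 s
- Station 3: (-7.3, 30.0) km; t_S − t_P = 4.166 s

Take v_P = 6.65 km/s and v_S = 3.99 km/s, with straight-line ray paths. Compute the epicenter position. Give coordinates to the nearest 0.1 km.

(4.3, 69.9)

Distance from S−P lag: d = Δt · v_P v_S / (v_P − v_S) = Δt · (6.65·3.99)/(6.65−3.99) ≈ 9.9750·Δt.
So d_Station 1 = 71.31, d_Station 2 = 123.64, d_Station 3 = 41.56 km.
Circle about each station: (x − 69.4)² + (y − 99.0)² = 71.31²; (x + 96.0)² + (y + 2.4)² = 123.64²; (x + 7.3)² + (y − 30.0)² = 41.56².
Subtracting the Station 1 equation from the Station 2 and Station 3 equations removes the quadratic terms:
-330.8 x − 202.8 y = -15597.33
-153.4 x − 138.0 y = -10306.19
Solving the 2×2 system: x ≈ 4.3, y ≈ 69.9 km.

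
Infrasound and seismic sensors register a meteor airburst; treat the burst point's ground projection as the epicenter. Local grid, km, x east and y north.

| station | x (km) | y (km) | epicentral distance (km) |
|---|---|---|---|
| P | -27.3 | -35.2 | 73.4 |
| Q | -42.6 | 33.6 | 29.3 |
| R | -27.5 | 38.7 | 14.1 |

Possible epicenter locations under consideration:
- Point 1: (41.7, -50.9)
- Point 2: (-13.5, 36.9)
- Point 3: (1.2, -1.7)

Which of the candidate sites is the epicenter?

For each candidate, compare |candidate − station| to the reported distance:
Point 1: residuals P 2.6, Q 90.1, R 99.1 → max 99.1 km
Point 2: residuals P 0.0, Q 0.0, R 0.0 → max 0.0 km
Point 3: residuals P 29.4, Q 27.0, R 35.5 → max 35.5 km
Only Point 2 has all residuals ≈ 0.

Point 2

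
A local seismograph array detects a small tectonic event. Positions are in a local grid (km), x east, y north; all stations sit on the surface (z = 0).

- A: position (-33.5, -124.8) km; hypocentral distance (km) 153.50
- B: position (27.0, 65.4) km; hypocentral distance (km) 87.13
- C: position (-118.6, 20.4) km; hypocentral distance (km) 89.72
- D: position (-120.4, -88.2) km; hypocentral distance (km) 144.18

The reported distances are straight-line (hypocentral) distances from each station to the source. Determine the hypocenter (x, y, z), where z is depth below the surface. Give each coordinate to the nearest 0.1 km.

Each station gives a sphere (x−x_i)² + (y−y_i)² + z² = d_i² (stations at z=0).
Subtracting the A sphere from B and C: z² cancels, leaving linear equations in x and y:
121.0 x + 380.4 y = 4279.48
-170.2 x + 290.4 y = 13297.40
Solving: x ≈ -38.201, y ≈ 23.401 km (keep extra digits for the depth step; rounded: -38.2, 23.4).
Then from the A sphere: z² = 153.50² − (x + 33.5)² − (y + 124.8)² with x = -38.201, y = 23.401, so z ≈ 39.707 ≈ 39.7 km.
Check against D (with the unrounded solution): distance 144.18 ≈ 144.18 km. ✓

x ≈ -38.2 km, y ≈ 23.4 km, depth ≈ 39.7 km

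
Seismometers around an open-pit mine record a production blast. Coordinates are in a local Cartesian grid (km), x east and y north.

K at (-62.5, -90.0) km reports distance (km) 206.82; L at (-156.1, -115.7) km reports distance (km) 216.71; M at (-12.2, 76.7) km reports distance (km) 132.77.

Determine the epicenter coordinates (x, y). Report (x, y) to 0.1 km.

Circle about each station: (x + 62.5)² + (y + 90.0)² = 206.82²; (x + 156.1)² + (y + 115.7)² = 216.71²; (x + 12.2)² + (y − 76.7)² = 132.77².
Subtracting pairs of circle equations eliminates x²+y² and gives linear equations (the radical axes):
-187.2 x − 51.4 y = 21558.74
100.6 x + 333.4 y = 19172.12
Solving the 2×2 system: x ≈ -142.8, y ≈ 100.6 km.
Check against K (with the unrounded x, y): √((x + 62.5)²+(y + 90.0)²) = 206.81 ≈ 206.82 km. ✓

(-142.8, 100.6)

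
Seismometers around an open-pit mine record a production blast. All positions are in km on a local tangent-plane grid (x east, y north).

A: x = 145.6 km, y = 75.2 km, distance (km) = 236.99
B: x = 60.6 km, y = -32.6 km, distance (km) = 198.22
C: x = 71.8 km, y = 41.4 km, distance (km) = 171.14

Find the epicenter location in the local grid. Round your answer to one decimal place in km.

Circle about each station: (x − 145.6)² + (y − 75.2)² = 236.99²; (x − 60.6)² + (y + 32.6)² = 198.22²; (x − 71.8)² + (y − 41.4)² = 171.14².
Subtracting the A equation from the B and C equations removes the quadratic terms:
-170.0 x − 215.6 y = -5246.19
-147.6 x − 67.6 y = 6890.16
Solving the 2×2 system: x ≈ -90.5, y ≈ 95.7 km.
Check against A (with the unrounded x, y): √((x − 145.6)²+(y − 75.2)²) = 237.00 ≈ 236.99 km. ✓

(-90.5, 95.7)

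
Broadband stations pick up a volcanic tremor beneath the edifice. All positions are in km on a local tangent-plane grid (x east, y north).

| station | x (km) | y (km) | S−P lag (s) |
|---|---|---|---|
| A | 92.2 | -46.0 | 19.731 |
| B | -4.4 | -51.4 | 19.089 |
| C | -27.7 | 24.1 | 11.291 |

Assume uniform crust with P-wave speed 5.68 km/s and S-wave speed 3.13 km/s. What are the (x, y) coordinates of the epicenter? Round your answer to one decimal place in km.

Distance from S−P lag: d = Δt · v_P v_S / (v_P − v_S) = Δt · (5.68·3.13)/(5.68−3.13) ≈ 6.9719·Δt.
So d_A = 137.56, d_B = 133.09, d_C = 78.72 km.
Circle about each station: (x − 92.2)² + (y + 46.0)² = 137.56²; (x + 4.4)² + (y + 51.4)² = 133.09²; (x + 27.7)² + (y − 24.1)² = 78.72².
Subtracting the A equation from the B and C equations removes the quadratic terms:
-193.2 x − 10.8 y = -6745.71
-239.8 x + 140.2 y = 3457.18
Solving the 2×2 system: x ≈ 30.6, y ≈ 77.0 km.

(30.6, 77.0)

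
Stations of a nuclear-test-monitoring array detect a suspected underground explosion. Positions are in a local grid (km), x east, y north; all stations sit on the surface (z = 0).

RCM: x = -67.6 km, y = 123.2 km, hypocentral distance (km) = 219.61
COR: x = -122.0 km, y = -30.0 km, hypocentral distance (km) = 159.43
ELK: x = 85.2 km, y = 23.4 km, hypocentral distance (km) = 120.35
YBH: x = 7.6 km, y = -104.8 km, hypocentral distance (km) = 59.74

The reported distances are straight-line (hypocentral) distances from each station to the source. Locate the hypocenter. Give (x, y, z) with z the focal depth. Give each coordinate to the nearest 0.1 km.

x ≈ 25.3 km, y ≈ -70.5 km, depth ≈ 45.6 km

Each station gives a sphere (x−x_i)² + (y−y_i)² + z² = d_i² (stations at z=0).
Subtracting the RCM sphere from COR and ELK: z² cancels, leaving linear equations in x and y:
-108.8 x − 306.4 y = 18846.63
305.6 x − 199.6 y = 21803.03
Solving: x ≈ 25.302, y ≈ -70.494 km (keep extra digits for the depth step; rounded: 25.3, -70.5).
Then from the RCM sphere: z² = 219.61² − (x + 67.6)² − (y − 123.2)² with x = 25.302, y = -70.494, so z ≈ 45.611 ≈ 45.6 km.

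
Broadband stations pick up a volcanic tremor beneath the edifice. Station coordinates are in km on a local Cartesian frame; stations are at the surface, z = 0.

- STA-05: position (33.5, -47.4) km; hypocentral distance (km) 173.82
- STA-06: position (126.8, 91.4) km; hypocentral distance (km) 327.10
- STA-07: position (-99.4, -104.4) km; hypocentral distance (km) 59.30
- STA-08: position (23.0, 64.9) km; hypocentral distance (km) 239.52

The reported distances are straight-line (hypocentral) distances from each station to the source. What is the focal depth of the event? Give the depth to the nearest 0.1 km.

depth ≈ 54.0 km

Each station gives a sphere (x−x_i)² + (y−y_i)² + z² = d_i² (stations at z=0).
Subtracting the STA-05 sphere from STA-06 and STA-07: z² cancels, leaving linear equations in x and y:
186.6 x + 277.6 y = -55717.83
-265.8 x − 114.0 y = 44107.61
Solving: x ≈ -112.208, y ≈ -125.288 km (keep extra digits for the depth step; rounded: -112.2, -125.3).
Then from the STA-05 sphere: z² = 173.82² − (x − 33.5)² − (y + 47.4)² with x = -112.208, y = -125.288, so z ≈ 54.000 ≈ 54.0 km.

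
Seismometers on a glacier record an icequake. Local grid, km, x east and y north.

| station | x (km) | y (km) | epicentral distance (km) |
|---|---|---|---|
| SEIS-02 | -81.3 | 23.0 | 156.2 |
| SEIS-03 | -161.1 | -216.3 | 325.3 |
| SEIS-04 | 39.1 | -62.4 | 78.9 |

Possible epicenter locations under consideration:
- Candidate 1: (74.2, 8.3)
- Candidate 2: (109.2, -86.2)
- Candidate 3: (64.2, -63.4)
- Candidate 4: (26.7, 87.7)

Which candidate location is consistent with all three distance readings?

Candidate 1

For each candidate, compare |candidate − station| to the reported distance:
Candidate 1: residuals SEIS-02 0.0, SEIS-03 0.0, SEIS-04 0.0 → max 0.0 km
Candidate 2: residuals SEIS-02 63.4, SEIS-03 25.3, SEIS-04 4.9 → max 63.4 km
Candidate 3: residuals SEIS-02 13.0, SEIS-03 53.0, SEIS-04 53.8 → max 53.8 km
Candidate 4: residuals SEIS-02 30.3, SEIS-03 32.0, SEIS-04 71.7 → max 71.7 km
Only Candidate 1 has all residuals ≈ 0.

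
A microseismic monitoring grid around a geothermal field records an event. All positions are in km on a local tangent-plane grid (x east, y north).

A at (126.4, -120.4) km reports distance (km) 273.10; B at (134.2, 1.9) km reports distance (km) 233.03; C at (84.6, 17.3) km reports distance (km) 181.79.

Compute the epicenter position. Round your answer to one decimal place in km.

x ≈ -96.0 km, y ≈ 38.1 km

Circle about each station: (x − 126.4)² + (y + 120.4)² = 273.10²; (x − 134.2)² + (y − 1.9)² = 233.03²; (x − 84.6)² + (y − 17.3)² = 181.79².
Subtracting the A equation from the B and C equations removes the quadratic terms:
15.6 x + 244.6 y = 7820.76
-83.6 x + 275.4 y = 18519.34
Solving the 2×2 system: x ≈ -96.0, y ≈ 38.1 km.
Check against A (with the unrounded x, y): √((x − 126.4)²+(y + 120.4)²) = 273.12 ≈ 273.10 km. ✓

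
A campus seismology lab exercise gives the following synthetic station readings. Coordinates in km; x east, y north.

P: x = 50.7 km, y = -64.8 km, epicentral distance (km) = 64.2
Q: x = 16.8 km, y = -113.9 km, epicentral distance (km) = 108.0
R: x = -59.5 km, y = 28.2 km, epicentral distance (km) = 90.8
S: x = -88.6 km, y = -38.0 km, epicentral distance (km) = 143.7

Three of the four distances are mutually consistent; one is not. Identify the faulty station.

S

Solve using three stations at a time. Using P, Q, R (subtract circle equations pairwise → linear system) gives (x, y) ≈ (24.5, -6.2).
Distances from that point to each station vs reported:
  P: calculated 64.2 vs reported 64.2 → residual 0.0 km
  Q: calculated 108.0 vs reported 108.0 → residual 0.0 km
  R: calculated 90.8 vs reported 90.8 → residual 0.0 km
  S: calculated 117.5 vs reported 143.7 → residual 26.2 km
P, Q, R are mutually consistent (residuals ≈ 0); S is off by 26.2 km.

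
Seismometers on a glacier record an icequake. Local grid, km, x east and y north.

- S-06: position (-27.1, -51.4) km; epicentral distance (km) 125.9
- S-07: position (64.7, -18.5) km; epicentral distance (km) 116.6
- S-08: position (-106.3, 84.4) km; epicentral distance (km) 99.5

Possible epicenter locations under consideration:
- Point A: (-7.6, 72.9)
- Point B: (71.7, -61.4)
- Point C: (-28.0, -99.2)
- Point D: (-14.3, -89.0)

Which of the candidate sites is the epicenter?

For each candidate, compare |candidate − station| to the reported distance:
Point A: residuals S-06 0.1, S-07 0.1, S-08 0.1 → max 0.1 km
Point B: residuals S-06 26.6, S-07 73.1, S-08 130.6 → max 130.6 km
Point C: residuals S-06 78.1, S-07 6.3, S-08 100.1 → max 100.1 km
Point D: residuals S-06 86.2, S-07 10.7, S-08 96.8 → max 96.8 km
Only Point A has all residuals ≈ 0.

Point A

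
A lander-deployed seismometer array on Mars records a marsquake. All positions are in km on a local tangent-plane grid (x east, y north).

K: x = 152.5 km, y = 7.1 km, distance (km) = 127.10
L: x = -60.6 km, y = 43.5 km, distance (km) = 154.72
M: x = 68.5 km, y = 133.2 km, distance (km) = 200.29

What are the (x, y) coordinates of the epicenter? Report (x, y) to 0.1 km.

(48.6, -66.1)

Circle about each station: (x − 152.5)² + (y − 7.1)² = 127.10²; (x + 60.6)² + (y − 43.5)² = 154.72²; (x − 68.5)² + (y − 133.2)² = 200.29².
Subtracting pairs of circle equations eliminates x²+y² and gives linear equations (the radical axes):
-426.2 x + 72.8 y = -25525.92
-168.0 x + 252.2 y = -24833.84
Solving the 2×2 system: x ≈ 48.6, y ≈ -66.1 km.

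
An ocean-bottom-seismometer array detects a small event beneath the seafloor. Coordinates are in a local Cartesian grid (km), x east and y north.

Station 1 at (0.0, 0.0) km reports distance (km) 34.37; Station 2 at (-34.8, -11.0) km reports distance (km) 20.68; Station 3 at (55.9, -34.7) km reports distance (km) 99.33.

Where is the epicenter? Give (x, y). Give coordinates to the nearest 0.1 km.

Circle about each station: x² + y² = 34.37²; (x + 34.8)² + (y + 11.0)² = 20.68²; (x − 55.9)² + (y + 34.7)² = 99.33².
Subtracting the Station 1 equation from the Station 2 and Station 3 equations removes the quadratic terms:
-69.6 x − 22.0 y = 2085.67
111.8 x − 69.4 y = -4356.25
Solving the 2×2 system: x ≈ -33.0, y ≈ 9.6 km.
Check against Station 1 (with the unrounded x, y): √(x²+y²) = 34.37 ≈ 34.37 km. ✓

(-33.0, 9.6)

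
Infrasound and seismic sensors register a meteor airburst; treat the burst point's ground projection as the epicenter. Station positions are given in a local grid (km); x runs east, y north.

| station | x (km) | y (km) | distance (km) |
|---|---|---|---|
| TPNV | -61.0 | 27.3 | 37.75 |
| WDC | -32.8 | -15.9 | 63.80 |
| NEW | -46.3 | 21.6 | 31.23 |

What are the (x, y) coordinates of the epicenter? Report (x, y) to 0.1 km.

Circle about each station: (x + 61.0)² + (y − 27.3)² = 37.75²; (x + 32.8)² + (y + 15.9)² = 63.80²; (x + 46.3)² + (y − 21.6)² = 31.23².
Subtracting the TPNV equation from the WDC and NEW equations removes the quadratic terms:
56.4 x − 86.4 y = -5783.02
29.4 x − 11.4 y = -1406.29
Solving the 2×2 system: x ≈ -29.3, y ≈ 47.8 km.
Check against TPNV (with the unrounded x, y): √((x + 61.0)²+(y − 27.3)²) = 37.76 ≈ 37.75 km. ✓

x ≈ -29.3 km, y ≈ 47.8 km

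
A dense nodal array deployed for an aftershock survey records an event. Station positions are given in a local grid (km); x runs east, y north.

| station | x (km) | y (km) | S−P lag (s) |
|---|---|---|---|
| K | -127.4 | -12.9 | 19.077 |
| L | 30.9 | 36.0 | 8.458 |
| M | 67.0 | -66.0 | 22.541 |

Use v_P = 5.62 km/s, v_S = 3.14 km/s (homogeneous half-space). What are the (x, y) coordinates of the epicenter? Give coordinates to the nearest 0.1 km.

Distance from S−P lag: d = Δt · v_P v_S / (v_P − v_S) = Δt · (5.62·3.14)/(5.62−3.14) ≈ 7.1156·Δt.
So d_K = 135.75, d_L = 60.18, d_M = 160.39 km.
Circle about each station: (x + 127.4)² + (y + 12.9)² = 135.75²; (x − 30.9)² + (y − 36.0)² = 60.18²; (x − 67.0)² + (y + 66.0)² = 160.39².
Subtracting pairs of circle equations eliminates x²+y² and gives linear equations (the radical axes):
316.6 x + 97.8 y = 660.07
388.8 x − 106.2 y = -14849.06
Solving the 2×2 system: x ≈ -19.3, y ≈ 69.2 km.
Check against K (with the unrounded x, y): √((x + 127.4)²+(y + 12.9)²) = 135.75 ≈ 135.75 km. ✓

(-19.3, 69.2)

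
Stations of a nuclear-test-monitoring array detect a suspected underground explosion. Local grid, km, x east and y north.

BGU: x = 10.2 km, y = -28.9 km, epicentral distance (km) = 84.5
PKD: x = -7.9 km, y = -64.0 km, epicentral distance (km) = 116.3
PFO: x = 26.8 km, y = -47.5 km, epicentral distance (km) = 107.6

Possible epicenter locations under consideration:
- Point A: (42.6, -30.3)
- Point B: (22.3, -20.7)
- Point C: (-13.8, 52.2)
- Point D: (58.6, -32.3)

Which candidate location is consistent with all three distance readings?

For each candidate, compare |candidate − station| to the reported distance:
Point A: residuals BGU 52.1, PKD 55.6, PFO 84.2 → max 84.2 km
Point B: residuals BGU 69.9, PKD 63.5, PFO 80.4 → max 80.4 km
Point C: residuals BGU 0.1, PKD 0.0, PFO 0.0 → max 0.1 km
Point D: residuals BGU 36.0, PKD 42.6, PFO 72.4 → max 72.4 km
Only Point C has all residuals ≈ 0.

Point C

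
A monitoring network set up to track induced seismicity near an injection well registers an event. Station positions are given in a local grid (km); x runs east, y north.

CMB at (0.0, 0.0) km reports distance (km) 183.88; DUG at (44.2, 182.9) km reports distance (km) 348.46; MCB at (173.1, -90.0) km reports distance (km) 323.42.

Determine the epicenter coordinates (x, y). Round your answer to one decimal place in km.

(-149.9, -106.5)

Circle about each station: x² + y² = 183.88²; (x − 44.2)² + (y − 182.9)² = 348.46²; (x − 173.1)² + (y + 90.0)² = 323.42².
Subtracting the CMB equation from the DUG and MCB equations removes the quadratic terms:
88.4 x + 365.8 y = -52206.47
346.2 x − 180.0 y = -32725.03
Solving the 2×2 system: x ≈ -149.9, y ≈ -106.5 km.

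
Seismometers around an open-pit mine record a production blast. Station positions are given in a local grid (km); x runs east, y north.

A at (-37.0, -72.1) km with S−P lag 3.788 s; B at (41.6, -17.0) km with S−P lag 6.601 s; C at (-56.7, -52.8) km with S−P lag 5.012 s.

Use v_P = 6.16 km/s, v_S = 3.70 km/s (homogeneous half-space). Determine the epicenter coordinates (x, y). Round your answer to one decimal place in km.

x ≈ -10.4 km, y ≈ -49.2 km

Distance from S−P lag: d = Δt · v_P v_S / (v_P − v_S) = Δt · (6.16·3.70)/(6.16−3.70) ≈ 9.2650·Δt.
So d_A = 35.10, d_B = 61.16, d_C = 46.44 km.
Circle about each station: (x + 37.0)² + (y + 72.1)² = 35.10²; (x − 41.6)² + (y + 17.0)² = 61.16²; (x + 56.7)² + (y + 52.8)² = 46.44².
Subtracting pairs of circle equations eliminates x²+y² and gives linear equations (the radical axes):
157.2 x + 110.2 y = -7056.39
-39.4 x + 38.6 y = -1489.34
Solving the 2×2 system: x ≈ -10.4, y ≈ -49.2 km.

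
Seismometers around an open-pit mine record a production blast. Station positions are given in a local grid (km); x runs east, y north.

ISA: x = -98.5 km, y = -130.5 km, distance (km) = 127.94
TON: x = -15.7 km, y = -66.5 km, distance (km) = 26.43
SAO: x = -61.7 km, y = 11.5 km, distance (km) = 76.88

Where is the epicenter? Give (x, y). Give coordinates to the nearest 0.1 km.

x ≈ -6.3 km, y ≈ -41.8 km

Circle about each station: (x + 98.5)² + (y + 130.5)² = 127.94²; (x + 15.7)² + (y + 66.5)² = 26.43²; (x + 61.7)² + (y − 11.5)² = 76.88².
Subtracting pairs of circle equations eliminates x²+y² and gives linear equations (the radical axes):
165.6 x + 128.0 y = -6393.66
73.6 x + 284.0 y = -12335.25
Solving the 2×2 system: x ≈ -6.3, y ≈ -41.8 km.
Check against ISA (with the unrounded x, y): √((x + 98.5)²+(y + 130.5)²) = 127.94 ≈ 127.94 km. ✓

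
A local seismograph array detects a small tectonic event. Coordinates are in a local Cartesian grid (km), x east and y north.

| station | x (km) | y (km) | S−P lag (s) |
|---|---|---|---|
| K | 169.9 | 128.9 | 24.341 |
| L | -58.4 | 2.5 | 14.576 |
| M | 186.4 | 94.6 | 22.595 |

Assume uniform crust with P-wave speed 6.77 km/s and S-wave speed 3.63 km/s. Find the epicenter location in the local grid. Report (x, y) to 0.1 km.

(53.1, -21.6)

Distance from S−P lag: d = Δt · v_P v_S / (v_P − v_S) = Δt · (6.77·3.63)/(6.77−3.63) ≈ 7.8265·Δt.
So d_K = 190.50, d_L = 114.08, d_M = 176.84 km.
Circle about each station: (x − 169.9)² + (y − 128.9)² = 190.50²; (x + 58.4)² + (y − 2.5)² = 114.08²; (x − 186.4)² + (y − 94.6)² = 176.84².
Subtracting the K equation from the L and M equations removes the quadratic terms:
-456.6 x − 252.8 y = -18788.41
33.0 x − 68.6 y = 3230.76
Solving the 2×2 system: x ≈ 53.1, y ≈ -21.6 km.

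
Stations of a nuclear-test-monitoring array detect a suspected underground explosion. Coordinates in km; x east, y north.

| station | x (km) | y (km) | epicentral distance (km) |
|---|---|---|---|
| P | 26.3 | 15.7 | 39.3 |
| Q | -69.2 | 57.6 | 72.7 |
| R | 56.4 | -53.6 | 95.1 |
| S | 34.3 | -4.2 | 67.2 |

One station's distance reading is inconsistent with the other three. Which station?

Solve using three stations at a time. Using P, Q, R (subtract circle equations pairwise → linear system) gives (x, y) ≈ (-12.8, 11.6).
Distances from that point to each station vs reported:
  P: calculated 39.4 vs reported 39.3 → residual 0.1 km
  Q: calculated 72.7 vs reported 72.7 → residual 0.0 km
  R: calculated 95.1 vs reported 95.1 → residual 0.0 km
  S: calculated 49.7 vs reported 67.2 → residual 17.5 km
P, Q, R are mutually consistent (residuals ≈ 0); S is off by 17.5 km.

S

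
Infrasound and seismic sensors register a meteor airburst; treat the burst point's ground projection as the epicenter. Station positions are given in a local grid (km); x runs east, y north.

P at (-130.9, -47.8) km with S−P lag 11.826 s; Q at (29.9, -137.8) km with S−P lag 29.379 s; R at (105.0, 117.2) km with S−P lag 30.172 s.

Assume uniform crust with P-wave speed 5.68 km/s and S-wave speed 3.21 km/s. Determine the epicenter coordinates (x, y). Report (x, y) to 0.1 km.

Distance from S−P lag: d = Δt · v_P v_S / (v_P − v_S) = Δt · (5.68·3.21)/(5.68−3.21) ≈ 7.3817·Δt.
So d_P = 87.30, d_Q = 216.87, d_R = 222.72 km.
Circle about each station: (x + 130.9)² + (y + 47.8)² = 87.30²; (x − 29.9)² + (y + 137.8)² = 216.87²; (x − 105.0)² + (y − 117.2)² = 222.72².
Subtracting the P equation from the Q and R equations removes the quadratic terms:
321.6 x − 180.0 y = -38948.11
471.8 x + 330.0 y = -36641.72
Solving the 2×2 system: x ≈ -101.8, y ≈ 34.5 km.

(-101.8, 34.5)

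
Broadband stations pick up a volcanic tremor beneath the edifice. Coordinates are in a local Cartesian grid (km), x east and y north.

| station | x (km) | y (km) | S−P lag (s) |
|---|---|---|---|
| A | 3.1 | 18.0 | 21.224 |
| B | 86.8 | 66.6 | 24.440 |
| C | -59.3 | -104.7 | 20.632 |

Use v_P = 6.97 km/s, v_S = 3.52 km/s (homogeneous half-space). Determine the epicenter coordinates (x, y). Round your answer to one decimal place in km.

Distance from S−P lag: d = Δt · v_P v_S / (v_P − v_S) = Δt · (6.97·3.52)/(6.97−3.52) ≈ 7.1114·Δt.
So d_A = 150.93, d_B = 173.80, d_C = 146.72 km.
Circle about each station: (x − 3.1)² + (y − 18.0)² = 150.93²; (x − 86.8)² + (y − 66.6)² = 173.80²; (x + 59.3)² + (y + 104.7)² = 146.72².
Subtracting the A equation from the B and C equations removes the quadratic terms:
167.4 x + 97.2 y = 4209.61
-124.8 x − 245.4 y = 15398.08
Solving the 2×2 system: x ≈ 87.4, y ≈ -107.2 km.
Check against A (with the unrounded x, y): √((x − 3.1)²+(y − 18.0)²) = 150.92 ≈ 150.93 km. ✓

87.4 km east, -107.2 km north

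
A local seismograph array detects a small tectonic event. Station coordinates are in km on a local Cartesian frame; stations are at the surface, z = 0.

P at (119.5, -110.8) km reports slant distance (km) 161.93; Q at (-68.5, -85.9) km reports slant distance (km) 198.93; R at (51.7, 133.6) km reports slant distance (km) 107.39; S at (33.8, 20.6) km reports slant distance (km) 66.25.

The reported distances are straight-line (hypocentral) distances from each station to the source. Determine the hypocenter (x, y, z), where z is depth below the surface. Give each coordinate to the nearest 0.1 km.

(79.3, 39.7, 44.2)

Each station gives a sphere (x−x_i)² + (y−y_i)² + z² = d_i² (stations at z=0).
Subtracting the P sphere from Q and R: z² cancels, leaving linear equations in x and y:
-376.0 x + 49.8 y = -27837.65
-135.6 x + 488.8 y = 8653.67
Solving: x ≈ 79.295, y ≈ 39.701 km (keep extra digits for the depth step; rounded: 79.3, 39.7).
Then from the P sphere: z² = 161.93² − (x − 119.5)² − (y + 110.8)² with x = 79.295, y = 39.701, so z ≈ 44.208 ≈ 44.2 km.
Check against S (with the unrounded solution): distance 66.25 ≈ 66.25 km. ✓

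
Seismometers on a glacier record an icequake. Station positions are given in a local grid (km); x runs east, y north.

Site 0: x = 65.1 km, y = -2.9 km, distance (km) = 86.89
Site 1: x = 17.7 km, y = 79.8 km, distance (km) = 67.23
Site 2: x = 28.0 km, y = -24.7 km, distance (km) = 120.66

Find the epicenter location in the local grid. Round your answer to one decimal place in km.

x ≈ 84.9 km, y ≈ 81.7 km

Circle about each station: (x − 65.1)² + (y + 2.9)² = 86.89²; (x − 17.7)² + (y − 79.8)² = 67.23²; (x − 28.0)² + (y + 24.7)² = 120.66².
Subtracting pairs of circle equations eliminates x²+y² and gives linear equations (the radical axes):
-94.8 x + 165.4 y = 5464.91
-74.2 x − 43.6 y = -9861.29
Solving the 2×2 system: x ≈ 84.9, y ≈ 81.7 km.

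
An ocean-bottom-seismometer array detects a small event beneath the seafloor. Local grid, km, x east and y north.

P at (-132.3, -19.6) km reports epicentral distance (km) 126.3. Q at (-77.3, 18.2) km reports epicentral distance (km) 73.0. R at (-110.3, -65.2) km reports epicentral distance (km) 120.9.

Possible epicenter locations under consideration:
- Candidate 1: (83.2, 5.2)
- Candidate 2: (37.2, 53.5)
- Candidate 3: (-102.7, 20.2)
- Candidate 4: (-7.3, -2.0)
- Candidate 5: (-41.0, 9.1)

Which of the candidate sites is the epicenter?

For each candidate, compare |candidate − station| to the reported distance:
Candidate 1: residuals P 90.6, Q 88.0, R 85.0 → max 90.6 km
Candidate 2: residuals P 58.3, Q 46.8, R 68.4 → max 68.4 km
Candidate 3: residuals P 76.7, Q 47.5, R 35.2 → max 76.7 km
Candidate 4: residuals P 0.1, Q 0.1, R 0.1 → max 0.1 km
Candidate 5: residuals P 30.6, Q 35.6, R 19.3 → max 35.6 km
Only Candidate 4 has all residuals ≈ 0.

Candidate 4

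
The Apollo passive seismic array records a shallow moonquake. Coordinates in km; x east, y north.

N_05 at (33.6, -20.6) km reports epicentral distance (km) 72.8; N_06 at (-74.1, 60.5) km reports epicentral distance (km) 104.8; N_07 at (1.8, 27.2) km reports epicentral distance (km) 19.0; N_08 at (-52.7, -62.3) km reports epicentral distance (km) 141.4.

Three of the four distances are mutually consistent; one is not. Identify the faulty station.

Solve using three stations at a time. Using N_05, N_06, N_08 (subtract circle equations pairwise → linear system) gives (x, y) ≈ (30.4, 52.1).
Distances from that point to each station vs reported:
  N_05: calculated 72.8 vs reported 72.8 → residual 0.0 km
  N_06: calculated 104.8 vs reported 104.8 → residual 0.0 km
  N_07: calculated 37.9 vs reported 19.0 → residual 18.9 km
  N_08: calculated 141.4 vs reported 141.4 → residual 0.0 km
N_05, N_06, N_08 are mutually consistent (residuals ≈ 0); N_07 is off by 18.9 km.

N_07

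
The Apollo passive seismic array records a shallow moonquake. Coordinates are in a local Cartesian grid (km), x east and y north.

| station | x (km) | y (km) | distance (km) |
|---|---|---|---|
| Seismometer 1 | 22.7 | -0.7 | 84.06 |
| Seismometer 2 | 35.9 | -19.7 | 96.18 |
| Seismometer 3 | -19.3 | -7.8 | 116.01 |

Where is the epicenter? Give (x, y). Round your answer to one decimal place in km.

64.9 km east, 72.0 km north

Circle about each station: (x − 22.7)² + (y + 0.7)² = 84.06²; (x − 35.9)² + (y + 19.7)² = 96.18²; (x + 19.3)² + (y + 7.8)² = 116.01².
Subtracting pairs of circle equations eliminates x²+y² and gives linear equations (the radical axes):
26.4 x − 38.0 y = -1023.39
-84.0 x − 14.2 y = -6474.69
Solving the 2×2 system: x ≈ 64.9, y ≈ 72.0 km.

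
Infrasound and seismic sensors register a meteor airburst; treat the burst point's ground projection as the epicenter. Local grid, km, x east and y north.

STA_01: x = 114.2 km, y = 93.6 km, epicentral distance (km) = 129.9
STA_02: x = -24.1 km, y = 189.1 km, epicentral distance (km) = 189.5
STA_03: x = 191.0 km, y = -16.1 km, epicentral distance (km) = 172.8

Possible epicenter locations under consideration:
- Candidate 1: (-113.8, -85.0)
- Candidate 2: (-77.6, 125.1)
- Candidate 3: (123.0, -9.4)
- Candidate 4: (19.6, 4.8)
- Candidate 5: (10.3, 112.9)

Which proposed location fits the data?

For each candidate, compare |candidate − station| to the reported distance:
Candidate 1: residuals STA_01 159.7, STA_02 98.9, STA_03 139.7 → max 159.7 km
Candidate 2: residuals STA_01 64.5, STA_02 106.1, STA_03 130.7 → max 130.7 km
Candidate 3: residuals STA_01 26.5, STA_02 57.6, STA_03 104.5 → max 104.5 km
Candidate 4: residuals STA_01 0.2, STA_02 0.1, STA_03 0.1 → max 0.2 km
Candidate 5: residuals STA_01 24.2, STA_02 105.9, STA_03 49.2 → max 105.9 km
Only Candidate 4 has all residuals ≈ 0.

Candidate 4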